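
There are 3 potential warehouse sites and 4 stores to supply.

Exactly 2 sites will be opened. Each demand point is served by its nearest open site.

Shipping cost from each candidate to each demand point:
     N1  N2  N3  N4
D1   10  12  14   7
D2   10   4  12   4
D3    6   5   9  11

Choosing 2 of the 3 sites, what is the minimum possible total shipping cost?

Open {D2, D3}.
  N1→D3 6, N2→D2 4, N3→D3 9, N4→D2 4  ⇒ total 23.
Compare {D1, D3}: total 27.
Compare {D1, D2}: total 30.

23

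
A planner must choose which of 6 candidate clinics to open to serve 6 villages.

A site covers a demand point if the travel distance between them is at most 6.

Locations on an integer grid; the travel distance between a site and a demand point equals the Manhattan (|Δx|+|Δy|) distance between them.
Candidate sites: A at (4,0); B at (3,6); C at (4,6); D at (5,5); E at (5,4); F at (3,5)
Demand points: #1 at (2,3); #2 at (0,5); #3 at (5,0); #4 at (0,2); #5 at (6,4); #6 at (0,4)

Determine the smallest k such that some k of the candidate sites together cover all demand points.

2

Coverage sets (demand points within 6 of each site):
  A: {#1, #3, #4, #5}
  B: {#1, #2, #5, #6}
  C: {#1, #2, #5, #6}
  D: {#1, #2, #3, #5, #6}
  E: {#1, #2, #3, #5, #6}
  F: {#1, #2, #4, #5, #6}
No single site covers all 6 demand points.
But {A, B} covers everything, so the minimum is 2.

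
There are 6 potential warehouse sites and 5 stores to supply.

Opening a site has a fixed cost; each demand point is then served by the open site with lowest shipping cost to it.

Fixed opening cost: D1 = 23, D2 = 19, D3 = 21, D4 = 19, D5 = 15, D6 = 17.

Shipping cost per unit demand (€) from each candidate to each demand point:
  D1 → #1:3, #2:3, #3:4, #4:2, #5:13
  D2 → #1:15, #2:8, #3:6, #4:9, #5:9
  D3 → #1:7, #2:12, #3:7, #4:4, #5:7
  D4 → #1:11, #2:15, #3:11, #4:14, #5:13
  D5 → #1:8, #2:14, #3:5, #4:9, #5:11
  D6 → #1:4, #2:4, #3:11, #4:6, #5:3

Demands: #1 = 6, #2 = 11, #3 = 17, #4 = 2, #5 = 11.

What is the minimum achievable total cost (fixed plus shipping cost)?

196

Open {D1, D6}: assign each demand point to its cheapest open site.
  #1→D1 6×3=18, #2→D1 11×3=33, #3→D1 17×4=68, #4→D1 2×2=4, #5→D6 11×3=33
  shipping cost 156, fixed 40 → total 196.
Compare {D1, D5, D6}: shipping cost 156 + fixed 55 = 211.
Compare {D1, D2, D6}: shipping cost 156 + fixed 59 = 215.
Compare {D1, D4, D6}: shipping cost 156 + fixed 59 = 215.
All other subsets cost ≥ 211. Minimum total cost: 196.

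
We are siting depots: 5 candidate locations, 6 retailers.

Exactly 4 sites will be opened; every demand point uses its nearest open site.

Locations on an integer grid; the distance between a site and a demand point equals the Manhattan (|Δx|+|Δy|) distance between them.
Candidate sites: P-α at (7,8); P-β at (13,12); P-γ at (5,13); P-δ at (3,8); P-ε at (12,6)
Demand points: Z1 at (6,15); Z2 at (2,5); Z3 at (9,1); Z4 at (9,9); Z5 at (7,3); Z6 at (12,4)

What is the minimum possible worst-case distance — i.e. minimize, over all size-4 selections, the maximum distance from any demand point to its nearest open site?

Open {P-α, P-β, P-γ, P-ε}.
  Farthest demand point is Z2 at distance 8 (to P-α); all others are ≤ 8.
With {P-α, P-β, P-δ, P-ε} the worst case is 8.
With {P-α, P-γ, P-δ, P-ε} the worst case is 8.
No size-4 selection achieves below 8.

8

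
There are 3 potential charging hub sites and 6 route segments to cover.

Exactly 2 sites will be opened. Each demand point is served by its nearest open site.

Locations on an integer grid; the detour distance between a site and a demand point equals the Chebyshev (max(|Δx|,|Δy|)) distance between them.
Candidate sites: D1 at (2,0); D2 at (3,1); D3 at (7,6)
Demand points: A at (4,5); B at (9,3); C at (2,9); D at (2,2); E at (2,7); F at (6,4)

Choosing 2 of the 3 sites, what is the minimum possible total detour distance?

19

Open {D2, D3}.
  A→D3 3, B→D3 3, C→D3 5, D→D2 1, E→D3 5, F→D3 2  ⇒ total 19.
Compare {D1, D3}: total 20.
Compare {D1, D2}: total 28.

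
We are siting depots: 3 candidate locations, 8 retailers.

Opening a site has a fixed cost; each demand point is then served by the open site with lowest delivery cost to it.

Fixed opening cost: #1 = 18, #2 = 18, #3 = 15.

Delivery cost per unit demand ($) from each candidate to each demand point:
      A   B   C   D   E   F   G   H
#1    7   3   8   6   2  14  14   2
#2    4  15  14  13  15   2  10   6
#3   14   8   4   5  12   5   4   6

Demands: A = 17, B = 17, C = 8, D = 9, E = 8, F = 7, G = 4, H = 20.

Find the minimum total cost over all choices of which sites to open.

Open {#1, #2, #3}: assign each demand point to its cheapest open site.
  A→#2 17×4=68, B→#1 17×3=51, C→#3 8×4=32, D→#3 9×5=45, E→#1 8×2=16, F→#2 7×2=14, G→#3 4×4=16, H→#1 20×2=40
  delivery cost 282, fixed 51 → total 333.
Compare {#1, #2}: delivery cost 347 + fixed 36 = 383.
Compare {#1, #3}: delivery cost 354 + fixed 33 = 387.
Compare {#1}: delivery cost 498 + fixed 18 = 516.
All other subsets cost ≥ 383. Minimum total cost: 333.

333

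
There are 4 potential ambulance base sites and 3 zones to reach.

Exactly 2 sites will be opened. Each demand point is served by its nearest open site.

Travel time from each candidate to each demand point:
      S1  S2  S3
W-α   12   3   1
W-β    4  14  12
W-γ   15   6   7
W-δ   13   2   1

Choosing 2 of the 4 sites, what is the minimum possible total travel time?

Open {W-β, W-δ}.
  S1→W-β 4, S2→W-δ 2, S3→W-δ 1  ⇒ total 7.
Compare {W-α, W-β}: total 8.
Compare {W-α, W-δ}: total 15.
No size-2 selection does better; minimum is 7.

7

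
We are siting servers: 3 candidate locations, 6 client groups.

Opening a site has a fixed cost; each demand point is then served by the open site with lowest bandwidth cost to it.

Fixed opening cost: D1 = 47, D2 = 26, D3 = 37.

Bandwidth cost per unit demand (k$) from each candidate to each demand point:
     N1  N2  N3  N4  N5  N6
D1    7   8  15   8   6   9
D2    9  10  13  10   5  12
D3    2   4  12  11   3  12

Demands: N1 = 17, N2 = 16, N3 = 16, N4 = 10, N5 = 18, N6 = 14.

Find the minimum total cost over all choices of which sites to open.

Open {D1, D3}: assign each demand point to its cheapest open site.
  N1→D3 17×2=34, N2→D3 16×4=64, N3→D3 16×12=192, N4→D1 10×8=80, N5→D3 18×3=54, N6→D1 14×9=126
  bandwidth cost 550, fixed 84 → total 634.
Compare {D3}: bandwidth cost 622 + fixed 37 = 659.
Compare {D1, D2, D3}: bandwidth cost 550 + fixed 110 = 660.
Compare {D2, D3}: bandwidth cost 612 + fixed 63 = 675.
All other subsets cost ≥ 659. Minimum total cost: 634.

634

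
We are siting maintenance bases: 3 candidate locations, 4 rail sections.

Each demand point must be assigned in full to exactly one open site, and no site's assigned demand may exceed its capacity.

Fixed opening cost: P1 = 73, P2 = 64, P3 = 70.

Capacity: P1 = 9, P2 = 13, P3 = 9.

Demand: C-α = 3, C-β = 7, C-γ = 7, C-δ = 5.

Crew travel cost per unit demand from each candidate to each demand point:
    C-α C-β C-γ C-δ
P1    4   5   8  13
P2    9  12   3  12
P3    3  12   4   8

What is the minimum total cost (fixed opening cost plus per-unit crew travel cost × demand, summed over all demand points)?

Open {P1, P2, P3}; cheapest assignment that respects the capacities:
  P1 (cap 9, load 7): C-β — cost 7×5 = 35
  P2 (cap 13, load 7): C-γ — cost 7×3 = 21
  P3 (cap 9, load 8): C-α, C-δ — cost 3×3 + 5×8 = 49
  Shipping 105, fixed 207 → total 312.
  Any other capacity-feasible assignment to {P1, P2, P3} ships for at least 105.
Total demand is 22; every other set of sites either has combined capacity below 22 or cannot fit the demands without splitting one across sites, so {P1, P2, P3} is the only feasible choice of open sites. Minimum: 312.

312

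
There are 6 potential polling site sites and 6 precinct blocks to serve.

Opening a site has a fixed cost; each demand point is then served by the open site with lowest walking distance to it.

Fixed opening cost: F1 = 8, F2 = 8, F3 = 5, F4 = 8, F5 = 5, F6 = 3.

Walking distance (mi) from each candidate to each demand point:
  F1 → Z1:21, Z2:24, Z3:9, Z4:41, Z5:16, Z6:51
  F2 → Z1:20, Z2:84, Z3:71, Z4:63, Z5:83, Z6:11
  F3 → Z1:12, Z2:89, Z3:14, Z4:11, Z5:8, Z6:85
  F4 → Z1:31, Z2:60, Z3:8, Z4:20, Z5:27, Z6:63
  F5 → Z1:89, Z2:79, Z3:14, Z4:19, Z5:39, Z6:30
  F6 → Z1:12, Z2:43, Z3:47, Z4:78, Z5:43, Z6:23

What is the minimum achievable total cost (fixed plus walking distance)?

Open {F1, F2, F3}: assign each demand point to its cheapest open site.
  Z1→F3 12, Z2→F1 24, Z3→F1 9, Z4→F3 11, Z5→F3 8, Z6→F2 11
  walking distance 75, fixed 21 → total 96.
Compare {F1, F2, F3, F6}: walking distance 75 + fixed 24 = 99.
Compare {F1, F2, F3, F5}: walking distance 75 + fixed 26 = 101.
Compare {F1, F3, F6}: walking distance 87 + fixed 16 = 103.
All other subsets cost ≥ 99. Minimum total cost: 96.

96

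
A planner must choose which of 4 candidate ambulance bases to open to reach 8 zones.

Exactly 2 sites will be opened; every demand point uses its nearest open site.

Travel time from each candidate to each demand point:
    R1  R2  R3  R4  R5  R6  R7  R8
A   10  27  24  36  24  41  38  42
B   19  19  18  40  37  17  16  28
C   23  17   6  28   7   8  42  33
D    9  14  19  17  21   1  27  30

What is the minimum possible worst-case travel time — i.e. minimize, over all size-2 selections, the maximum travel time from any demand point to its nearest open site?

28

Open {B, C}.
  Farthest demand point is R4 at travel time 28 (to C); all others are ≤ 28.
With {B, D} the worst case is 28.
With {A, D} the worst case is 30.
No size-2 selection achieves below 28.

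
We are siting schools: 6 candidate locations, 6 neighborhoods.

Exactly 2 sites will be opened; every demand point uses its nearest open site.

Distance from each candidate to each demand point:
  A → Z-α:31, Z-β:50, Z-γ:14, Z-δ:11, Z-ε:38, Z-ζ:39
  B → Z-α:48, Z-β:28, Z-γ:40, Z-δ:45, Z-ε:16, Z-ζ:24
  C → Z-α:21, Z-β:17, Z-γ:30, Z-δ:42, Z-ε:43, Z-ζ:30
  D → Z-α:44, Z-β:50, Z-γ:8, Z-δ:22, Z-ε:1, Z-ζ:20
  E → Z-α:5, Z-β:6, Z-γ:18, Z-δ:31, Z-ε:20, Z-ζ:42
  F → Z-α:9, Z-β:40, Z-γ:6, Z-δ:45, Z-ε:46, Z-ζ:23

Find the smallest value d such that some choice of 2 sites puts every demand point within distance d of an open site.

22

Open {C, D}.
  Farthest demand point is Z-δ at distance 22 (to D); all others are ≤ 22.
With {D, E} the worst case is 22.
With {A, B} the worst case is 31.
No size-2 selection achieves below 22.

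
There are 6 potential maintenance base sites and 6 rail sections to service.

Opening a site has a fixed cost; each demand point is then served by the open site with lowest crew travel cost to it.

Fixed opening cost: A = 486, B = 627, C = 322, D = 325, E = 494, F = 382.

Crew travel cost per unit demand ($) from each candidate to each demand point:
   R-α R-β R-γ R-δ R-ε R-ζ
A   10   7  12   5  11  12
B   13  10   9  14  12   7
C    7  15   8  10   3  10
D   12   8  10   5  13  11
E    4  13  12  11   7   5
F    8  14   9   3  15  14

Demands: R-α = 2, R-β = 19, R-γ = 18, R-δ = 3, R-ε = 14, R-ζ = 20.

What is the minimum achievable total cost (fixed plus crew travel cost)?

1037

Open {C}: assign each demand point to its cheapest open site.
  R-α→C 2×7=14, R-β→C 19×15=285, R-γ→C 18×8=144, R-δ→C 3×10=30, R-ε→C 14×3=42, R-ζ→C 20×10=200
  crew travel cost 715, fixed 322 → total 1037.
Compare {D}: crew travel cost 773 + fixed 325 = 1098.
Compare {E}: crew travel cost 702 + fixed 494 = 1196.
Compare {C, D}: crew travel cost 567 + fixed 647 = 1214.
All other subsets cost ≥ 1098. Minimum total cost: 1037.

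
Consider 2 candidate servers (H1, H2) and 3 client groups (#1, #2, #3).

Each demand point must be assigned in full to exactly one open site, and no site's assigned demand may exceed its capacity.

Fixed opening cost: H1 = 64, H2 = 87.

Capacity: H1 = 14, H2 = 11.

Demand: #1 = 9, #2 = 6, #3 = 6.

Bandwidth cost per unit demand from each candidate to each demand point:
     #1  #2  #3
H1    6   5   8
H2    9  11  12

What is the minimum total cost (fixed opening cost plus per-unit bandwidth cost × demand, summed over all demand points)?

310

Open {H1, H2}; cheapest assignment that respects the capacities:
  H1 (cap 14, load 12): #2, #3 — cost 6×5 + 6×8 = 78
  H2 (cap 11, load 9): #1 — cost 9×9 = 81
  Shipping 159, fixed 151 → total 310.
  Any other capacity-feasible assignment to {H1, H2} ships for at least 159.
Total demand is 21 and no other set of sites has combined capacity ≥ 21, so {H1, H2} is the only feasible choice of open sites. Minimum: 310.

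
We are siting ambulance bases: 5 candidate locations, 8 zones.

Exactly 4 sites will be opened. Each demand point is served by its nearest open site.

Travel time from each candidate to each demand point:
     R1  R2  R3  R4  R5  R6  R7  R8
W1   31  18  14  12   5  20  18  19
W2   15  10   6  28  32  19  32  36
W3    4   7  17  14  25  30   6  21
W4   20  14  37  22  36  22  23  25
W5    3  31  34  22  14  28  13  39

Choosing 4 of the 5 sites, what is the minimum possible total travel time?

77

Open {W1, W2, W3, W5}.
  R1→W5 3, R2→W3 7, R3→W2 6, R4→W1 12, R5→W1 5, R6→W2 19, R7→W3 6, R8→W1 19  ⇒ total 77.
Compare {W1, W2, W3, W4}: total 78.
Compare {W1, W3, W4, W5}: total 86.
No size-4 selection does better; minimum is 77.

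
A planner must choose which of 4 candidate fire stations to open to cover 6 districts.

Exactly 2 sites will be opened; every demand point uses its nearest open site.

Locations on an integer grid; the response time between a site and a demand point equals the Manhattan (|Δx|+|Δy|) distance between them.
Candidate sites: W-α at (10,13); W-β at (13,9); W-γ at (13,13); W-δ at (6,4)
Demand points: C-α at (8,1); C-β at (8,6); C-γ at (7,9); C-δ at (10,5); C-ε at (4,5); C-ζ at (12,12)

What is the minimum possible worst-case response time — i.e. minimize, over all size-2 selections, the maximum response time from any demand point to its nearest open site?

6

Open {W-α, W-δ}.
  Farthest demand point is C-γ at response time 6 (to W-δ); all others are ≤ 6.
With {W-β, W-δ} the worst case is 6.
With {W-γ, W-δ} the worst case is 6.
No size-2 selection achieves below 6.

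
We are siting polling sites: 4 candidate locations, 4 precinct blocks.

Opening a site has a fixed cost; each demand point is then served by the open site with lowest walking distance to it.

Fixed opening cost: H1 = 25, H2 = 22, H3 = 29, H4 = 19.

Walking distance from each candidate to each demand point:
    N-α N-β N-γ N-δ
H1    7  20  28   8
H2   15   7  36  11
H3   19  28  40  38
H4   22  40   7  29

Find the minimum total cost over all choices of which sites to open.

81

Open {H2, H4}: assign each demand point to its cheapest open site.
  N-α→H2 15, N-β→H2 7, N-γ→H4 7, N-δ→H2 11
  walking distance 40, fixed 41 → total 81.
Compare {H1, H4}: walking distance 42 + fixed 44 = 86.
Compare {H1}: walking distance 63 + fixed 25 = 88.
Compare {H2}: walking distance 69 + fixed 22 = 91.
All other subsets cost ≥ 86. Minimum total cost: 81.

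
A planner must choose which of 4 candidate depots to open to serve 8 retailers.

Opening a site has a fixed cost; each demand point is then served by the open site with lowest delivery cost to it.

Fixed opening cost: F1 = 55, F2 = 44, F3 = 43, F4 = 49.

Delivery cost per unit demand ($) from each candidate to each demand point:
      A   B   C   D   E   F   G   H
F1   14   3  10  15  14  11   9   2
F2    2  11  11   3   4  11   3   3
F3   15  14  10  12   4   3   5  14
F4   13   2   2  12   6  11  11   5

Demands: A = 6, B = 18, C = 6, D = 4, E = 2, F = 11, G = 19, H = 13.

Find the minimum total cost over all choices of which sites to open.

345

Open {F2, F3, F4}: assign each demand point to its cheapest open site.
  A→F2 6×2=12, B→F4 18×2=36, C→F4 6×2=12, D→F2 4×3=12, E→F2 2×4=8, F→F3 11×3=33, G→F2 19×3=57, H→F2 13×3=39
  delivery cost 209, fixed 136 → total 345.
Compare {F1, F2, F3, F4}: delivery cost 196 + fixed 191 = 387.
Compare {F2, F4}: delivery cost 297 + fixed 93 = 390.
Compare {F1, F2, F3}: delivery cost 262 + fixed 142 = 404.
All other subsets cost ≥ 387. Minimum total cost: 345.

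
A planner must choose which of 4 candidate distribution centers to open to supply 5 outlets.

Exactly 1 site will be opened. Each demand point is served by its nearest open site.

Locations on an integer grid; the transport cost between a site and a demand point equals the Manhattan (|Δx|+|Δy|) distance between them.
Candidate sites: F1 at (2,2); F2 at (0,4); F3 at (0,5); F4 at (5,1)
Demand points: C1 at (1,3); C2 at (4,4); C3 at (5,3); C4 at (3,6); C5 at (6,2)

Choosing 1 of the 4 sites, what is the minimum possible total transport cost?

19

Open {F1}.
  C1→F1 2, C2→F1 4, C3→F1 4, C4→F1 5, C5→F1 4  ⇒ total 19.
Compare {F4}: total 21.
Compare {F2}: total 25.
No size-1 selection does better; minimum is 19.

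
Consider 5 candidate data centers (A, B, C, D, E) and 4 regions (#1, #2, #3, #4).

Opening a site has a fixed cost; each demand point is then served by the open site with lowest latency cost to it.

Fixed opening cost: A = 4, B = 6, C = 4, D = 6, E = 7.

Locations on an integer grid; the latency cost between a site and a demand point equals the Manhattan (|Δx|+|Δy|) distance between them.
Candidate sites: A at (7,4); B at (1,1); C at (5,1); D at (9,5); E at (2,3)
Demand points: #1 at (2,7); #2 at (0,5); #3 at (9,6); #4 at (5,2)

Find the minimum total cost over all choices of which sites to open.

Open {D, E}: assign each demand point to its cheapest open site.
  #1→E 4, #2→E 4, #3→D 1, #4→E 4
  latency cost 13, fixed 13 → total 26.
Compare {A, E}: latency cost 16 + fixed 11 = 27.
Compare {C, D, E}: latency cost 10 + fixed 17 = 27.
Compare {A}: latency cost 24 + fixed 4 = 28.
All other subsets cost ≥ 27. Minimum total cost: 26.

26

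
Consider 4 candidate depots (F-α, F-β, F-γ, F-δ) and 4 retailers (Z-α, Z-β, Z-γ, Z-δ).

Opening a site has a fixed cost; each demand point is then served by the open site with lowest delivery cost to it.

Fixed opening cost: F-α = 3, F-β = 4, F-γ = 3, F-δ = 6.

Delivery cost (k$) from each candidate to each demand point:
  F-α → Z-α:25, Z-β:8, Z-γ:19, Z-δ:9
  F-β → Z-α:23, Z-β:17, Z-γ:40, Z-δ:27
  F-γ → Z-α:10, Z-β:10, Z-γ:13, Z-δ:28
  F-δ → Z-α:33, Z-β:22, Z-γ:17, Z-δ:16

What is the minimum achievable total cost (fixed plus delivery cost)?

46

Open {F-α, F-γ}: assign each demand point to its cheapest open site.
  Z-α→F-γ 10, Z-β→F-α 8, Z-γ→F-γ 13, Z-δ→F-α 9
  delivery cost 40, fixed 6 → total 46.
Compare {F-α, F-β, F-γ}: delivery cost 40 + fixed 10 = 50.
Compare {F-α, F-γ, F-δ}: delivery cost 40 + fixed 12 = 52.
Compare {F-α, F-β, F-γ, F-δ}: delivery cost 40 + fixed 16 = 56.
All other subsets cost ≥ 50. Minimum total cost: 46.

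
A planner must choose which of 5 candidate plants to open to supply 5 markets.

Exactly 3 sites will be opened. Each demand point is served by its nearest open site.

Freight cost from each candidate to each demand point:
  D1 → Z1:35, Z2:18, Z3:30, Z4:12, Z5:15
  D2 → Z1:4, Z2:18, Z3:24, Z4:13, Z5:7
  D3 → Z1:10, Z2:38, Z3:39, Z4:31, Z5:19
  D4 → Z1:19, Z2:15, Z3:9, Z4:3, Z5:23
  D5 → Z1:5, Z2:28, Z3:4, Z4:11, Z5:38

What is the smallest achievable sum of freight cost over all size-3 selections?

Open {D2, D4, D5}.
  Z1→D2 4, Z2→D4 15, Z3→D5 4, Z4→D4 3, Z5→D2 7  ⇒ total 33.
Compare {D1, D2, D4}: total 38.
Compare {D2, D3, D4}: total 38.
No size-3 selection does better; minimum is 33.

33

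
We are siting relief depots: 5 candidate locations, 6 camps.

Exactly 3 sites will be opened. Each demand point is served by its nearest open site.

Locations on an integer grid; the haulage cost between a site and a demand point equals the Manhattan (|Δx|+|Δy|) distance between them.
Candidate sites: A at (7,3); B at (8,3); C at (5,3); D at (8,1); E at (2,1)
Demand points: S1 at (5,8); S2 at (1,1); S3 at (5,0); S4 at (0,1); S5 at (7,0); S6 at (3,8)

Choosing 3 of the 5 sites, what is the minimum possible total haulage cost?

Open {C, D, E}.
  S1→C 5, S2→E 1, S3→C 3, S4→E 2, S5→D 2, S6→C 7  ⇒ total 20.
Compare {A, C, E}: total 21.
Compare {B, C, E}: total 22.
No size-3 selection does better; minimum is 20.

20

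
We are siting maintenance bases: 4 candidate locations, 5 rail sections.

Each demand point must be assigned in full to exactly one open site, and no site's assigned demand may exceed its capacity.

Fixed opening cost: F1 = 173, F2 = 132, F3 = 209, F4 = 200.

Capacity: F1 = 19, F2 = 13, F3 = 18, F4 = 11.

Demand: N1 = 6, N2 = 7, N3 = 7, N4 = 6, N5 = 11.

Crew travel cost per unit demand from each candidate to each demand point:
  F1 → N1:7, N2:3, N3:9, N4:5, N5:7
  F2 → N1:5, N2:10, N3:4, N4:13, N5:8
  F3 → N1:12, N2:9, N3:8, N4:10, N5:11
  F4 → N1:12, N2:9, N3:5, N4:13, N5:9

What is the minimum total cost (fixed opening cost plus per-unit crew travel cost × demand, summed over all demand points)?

652

Open {F1, F3}; cheapest assignment that respects the capacities:
  F1 (cap 19, load 19): N1, N2, N4 — cost 6×7 + 7×3 + 6×5 = 93
  F3 (cap 18, load 18): N3, N5 — cost 7×8 + 11×11 = 177
  Shipping 270, fixed 382 → total 652.
  Any other capacity-feasible assignment to {F1, F3} ships for at least 270.
Compare {F1, F2, F4}: its best feasible assignment gives total 713.
Compare {F1, F2, F3}: its best feasible assignment gives total 730.
Every other set of open sites that can feasibly serve all demand totals ≥ 713 even under its best assignment. Minimum: 652.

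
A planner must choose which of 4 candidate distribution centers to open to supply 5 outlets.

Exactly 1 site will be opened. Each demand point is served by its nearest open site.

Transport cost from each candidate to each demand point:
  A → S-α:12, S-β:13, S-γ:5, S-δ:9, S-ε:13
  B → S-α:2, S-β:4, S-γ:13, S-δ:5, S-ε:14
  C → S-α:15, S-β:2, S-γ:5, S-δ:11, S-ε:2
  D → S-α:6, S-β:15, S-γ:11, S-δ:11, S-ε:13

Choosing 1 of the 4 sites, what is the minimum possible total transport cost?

Open {C}.
  S-α→C 15, S-β→C 2, S-γ→C 5, S-δ→C 11, S-ε→C 2  ⇒ total 35.
Compare {B}: total 38.
Compare {A}: total 52.
No size-1 selection does better; minimum is 35.

35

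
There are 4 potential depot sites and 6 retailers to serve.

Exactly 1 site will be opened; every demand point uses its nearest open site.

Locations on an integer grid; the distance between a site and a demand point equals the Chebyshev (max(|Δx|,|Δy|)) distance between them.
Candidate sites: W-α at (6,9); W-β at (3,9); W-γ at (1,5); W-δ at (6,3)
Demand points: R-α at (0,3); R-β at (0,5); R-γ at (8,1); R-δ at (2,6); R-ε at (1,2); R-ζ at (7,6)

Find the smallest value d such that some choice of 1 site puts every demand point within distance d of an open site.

Open {W-δ}.
  Farthest demand point is R-α at distance 6 (to W-δ); all others are ≤ 6.
With {W-γ} the worst case is 7.
With {W-α} the worst case is 8.
No size-1 selection achieves below 6.

6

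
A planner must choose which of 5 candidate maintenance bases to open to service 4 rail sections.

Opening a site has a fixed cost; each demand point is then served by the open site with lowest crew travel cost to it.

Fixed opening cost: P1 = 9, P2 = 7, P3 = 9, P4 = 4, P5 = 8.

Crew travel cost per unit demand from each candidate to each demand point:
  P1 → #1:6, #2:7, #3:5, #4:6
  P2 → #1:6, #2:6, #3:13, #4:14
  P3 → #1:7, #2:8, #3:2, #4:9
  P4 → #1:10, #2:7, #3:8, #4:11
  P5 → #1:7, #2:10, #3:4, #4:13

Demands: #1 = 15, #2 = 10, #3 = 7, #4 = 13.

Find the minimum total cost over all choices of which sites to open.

Open {P1, P2, P3}: assign each demand point to its cheapest open site.
  #1→P1 15×6=90, #2→P2 10×6=60, #3→P3 7×2=14, #4→P1 13×6=78
  crew travel cost 242, fixed 25 → total 267.
Compare {P1, P3}: crew travel cost 252 + fixed 18 = 270.
Compare {P1, P2, P3, P4}: crew travel cost 242 + fixed 29 = 271.
Compare {P1, P3, P4}: crew travel cost 252 + fixed 22 = 274.
All other subsets cost ≥ 270. Minimum total cost: 267.

267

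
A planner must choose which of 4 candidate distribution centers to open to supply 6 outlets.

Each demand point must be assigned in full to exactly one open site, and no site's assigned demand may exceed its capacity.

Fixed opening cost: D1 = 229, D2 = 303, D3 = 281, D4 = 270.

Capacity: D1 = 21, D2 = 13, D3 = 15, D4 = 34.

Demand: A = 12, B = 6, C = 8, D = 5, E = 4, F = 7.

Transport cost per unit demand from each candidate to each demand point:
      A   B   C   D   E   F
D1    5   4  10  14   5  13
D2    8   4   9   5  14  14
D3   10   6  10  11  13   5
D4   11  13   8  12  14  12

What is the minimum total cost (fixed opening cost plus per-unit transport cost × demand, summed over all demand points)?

847

Open {D1, D4}; cheapest assignment that respects the capacities:
  D1 (cap 21, load 18): A, B — cost 12×5 + 6×4 = 84
  D4 (cap 34, load 24): C, D, E, F — cost 8×8 + 5×12 + 4×14 + 7×12 = 264
  Shipping 348, fixed 499 → total 847.
  Any other capacity-feasible assignment to {D1, D4} ships for at least 348.
Compare {D3, D4}: its best feasible assignment gives total 934.
Compare {D2, D4}: its best feasible assignment gives total 958.
Every other set of open sites that can feasibly serve all demand totals ≥ 934 even under its best assignment. Minimum: 847.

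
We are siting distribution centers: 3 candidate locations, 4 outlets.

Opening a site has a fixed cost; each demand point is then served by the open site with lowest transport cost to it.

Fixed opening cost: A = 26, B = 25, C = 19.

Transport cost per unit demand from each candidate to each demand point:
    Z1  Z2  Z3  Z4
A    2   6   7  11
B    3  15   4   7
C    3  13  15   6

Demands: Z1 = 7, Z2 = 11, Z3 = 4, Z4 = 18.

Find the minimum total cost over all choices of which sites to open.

Open {A, C}: assign each demand point to its cheapest open site.
  Z1→A 7×2=14, Z2→A 11×6=66, Z3→A 4×7=28, Z4→C 18×6=108
  transport cost 216, fixed 45 → total 261.
Compare {A, B}: transport cost 222 + fixed 51 = 273.
Compare {A, B, C}: transport cost 204 + fixed 70 = 274.
Compare {A}: transport cost 306 + fixed 26 = 332.
All other subsets cost ≥ 273. Minimum total cost: 261.

261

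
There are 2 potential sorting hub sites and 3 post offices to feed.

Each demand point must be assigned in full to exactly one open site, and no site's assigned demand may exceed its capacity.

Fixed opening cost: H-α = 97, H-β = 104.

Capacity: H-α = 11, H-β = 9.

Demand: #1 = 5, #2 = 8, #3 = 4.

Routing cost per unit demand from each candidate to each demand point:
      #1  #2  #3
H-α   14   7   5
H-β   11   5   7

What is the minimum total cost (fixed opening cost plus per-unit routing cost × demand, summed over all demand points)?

Open {H-α, H-β}; cheapest assignment that respects the capacities:
  H-α (cap 11, load 9): #1, #3 — cost 5×14 + 4×5 = 90
  H-β (cap 9, load 8): #2 — cost 8×5 = 40
  Shipping 130, fixed 201 → total 331.
  Any other capacity-feasible assignment to {H-α, H-β} ships for at least 130.
Total demand is 17 and no other set of sites has combined capacity ≥ 17, so {H-α, H-β} is the only feasible choice of open sites. Minimum: 331.

331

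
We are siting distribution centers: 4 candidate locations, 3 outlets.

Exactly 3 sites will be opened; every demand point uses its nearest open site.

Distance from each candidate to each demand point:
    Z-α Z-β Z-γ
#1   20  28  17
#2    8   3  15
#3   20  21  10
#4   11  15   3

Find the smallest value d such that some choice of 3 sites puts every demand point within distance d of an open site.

8

Open {#1, #2, #4}.
  Farthest demand point is Z-α at distance 8 (to #2); all others are ≤ 8.
With {#2, #3, #4} the worst case is 8.
With {#1, #2, #3} the worst case is 10.
No size-3 selection achieves below 8.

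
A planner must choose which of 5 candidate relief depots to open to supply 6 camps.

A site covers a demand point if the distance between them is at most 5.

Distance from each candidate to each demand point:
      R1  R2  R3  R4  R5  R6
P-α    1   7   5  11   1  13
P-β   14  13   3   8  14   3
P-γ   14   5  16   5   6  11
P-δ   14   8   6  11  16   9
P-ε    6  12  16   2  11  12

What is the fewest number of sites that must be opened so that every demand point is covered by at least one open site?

3

Coverage sets (demand points within 5 of each site):
  P-α: {R1, R3, R5}
  P-β: {R3, R6}
  P-γ: {R2, R4}
  P-δ: {}
  P-ε: {R4}
No 2 sites suffice: every size-2 union leaves at least one demand point uncovered.
But {P-α, P-β, P-γ} covers everything, so the minimum is 3.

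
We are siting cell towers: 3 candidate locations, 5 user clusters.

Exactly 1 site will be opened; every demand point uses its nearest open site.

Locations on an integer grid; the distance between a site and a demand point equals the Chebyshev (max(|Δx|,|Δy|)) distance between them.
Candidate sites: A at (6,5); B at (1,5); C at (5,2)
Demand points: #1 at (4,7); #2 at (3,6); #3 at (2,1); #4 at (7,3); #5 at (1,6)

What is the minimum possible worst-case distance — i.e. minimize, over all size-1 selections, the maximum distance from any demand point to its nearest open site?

Open {A}.
  Farthest demand point is #5 at distance 5 (to A); all others are ≤ 5.
With {C} the worst case is 5.
With {B} the worst case is 6.
No size-1 selection achieves below 5.

5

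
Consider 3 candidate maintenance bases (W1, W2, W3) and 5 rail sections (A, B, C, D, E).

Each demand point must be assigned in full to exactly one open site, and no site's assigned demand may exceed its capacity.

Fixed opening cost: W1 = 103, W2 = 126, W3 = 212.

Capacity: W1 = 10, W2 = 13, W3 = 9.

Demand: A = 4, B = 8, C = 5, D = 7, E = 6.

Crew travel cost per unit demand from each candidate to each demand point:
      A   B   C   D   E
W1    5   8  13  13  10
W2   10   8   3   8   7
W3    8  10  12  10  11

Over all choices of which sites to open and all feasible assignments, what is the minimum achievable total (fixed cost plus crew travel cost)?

Open {W1, W2, W3}; cheapest assignment that respects the capacities:
  W1 (cap 10, load 10): A, E — cost 4×5 + 6×10 = 80
  W2 (cap 13, load 13): B, C — cost 8×8 + 5×3 = 79
  W3 (cap 9, load 7): D — cost 7×10 = 70
  Shipping 229, fixed 441 → total 670.
  Any other capacity-feasible assignment to {W1, W2, W3} ships for at least 229.
Total demand is 30 and no other set of sites has combined capacity ≥ 30, so {W1, W2, W3} is the only feasible choice of open sites. Minimum: 670.

670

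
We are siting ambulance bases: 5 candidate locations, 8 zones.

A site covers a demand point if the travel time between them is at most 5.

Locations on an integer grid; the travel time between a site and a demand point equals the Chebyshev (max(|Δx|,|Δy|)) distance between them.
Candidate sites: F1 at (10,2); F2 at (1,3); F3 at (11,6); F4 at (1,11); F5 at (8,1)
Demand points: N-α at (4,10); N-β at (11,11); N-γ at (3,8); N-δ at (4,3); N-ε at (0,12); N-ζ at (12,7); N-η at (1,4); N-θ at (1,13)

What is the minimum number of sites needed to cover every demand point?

Coverage sets (demand points within 5 of each site):
  F1: {N-ζ}
  F2: {N-γ, N-δ, N-η}
  F3: {N-β, N-ζ}
  F4: {N-α, N-γ, N-ε, N-θ}
  F5: {N-δ}
No 2 sites suffice: every size-2 union leaves at least one demand point uncovered.
But {F2, F3, F4} covers everything, so the minimum is 3.

3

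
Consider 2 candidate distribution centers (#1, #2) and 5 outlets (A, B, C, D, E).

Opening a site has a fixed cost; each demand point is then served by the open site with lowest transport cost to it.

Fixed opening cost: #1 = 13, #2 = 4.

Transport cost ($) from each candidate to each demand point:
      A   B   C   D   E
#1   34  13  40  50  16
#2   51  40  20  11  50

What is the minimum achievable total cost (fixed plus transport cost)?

Open {#1, #2}: assign each demand point to its cheapest open site.
  A→#1 34, B→#1 13, C→#2 20, D→#2 11, E→#1 16
  transport cost 94, fixed 17 → total 111.
Compare {#1}: transport cost 153 + fixed 13 = 166.
Compare {#2}: transport cost 172 + fixed 4 = 176.

111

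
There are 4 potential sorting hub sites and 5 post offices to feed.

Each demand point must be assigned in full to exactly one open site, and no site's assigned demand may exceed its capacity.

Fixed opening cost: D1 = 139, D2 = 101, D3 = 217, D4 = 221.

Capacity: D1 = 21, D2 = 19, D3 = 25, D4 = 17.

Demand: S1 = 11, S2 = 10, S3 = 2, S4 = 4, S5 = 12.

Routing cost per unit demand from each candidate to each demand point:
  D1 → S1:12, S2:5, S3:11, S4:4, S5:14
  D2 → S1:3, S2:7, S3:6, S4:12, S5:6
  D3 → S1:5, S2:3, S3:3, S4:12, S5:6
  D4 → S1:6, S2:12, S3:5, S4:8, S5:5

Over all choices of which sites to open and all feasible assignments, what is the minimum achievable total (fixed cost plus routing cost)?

Open {D2, D3}; cheapest assignment that respects the capacities:
  D2 (cap 19, load 15): S1, S4 — cost 11×3 + 4×12 = 81
  D3 (cap 25, load 24): S2, S3, S5 — cost 10×3 + 2×3 + 12×6 = 108
  Shipping 189, fixed 318 → total 507.
  Any other capacity-feasible assignment to {D2, D3} ships for at least 189.
Compare {D1, D2}: its best feasible assignment gives total 554.
Compare {D1, D3}: its best feasible assignment gives total 555.
Every other set of open sites that can feasibly serve all demand totals ≥ 554 even under its best assignment. Minimum: 507.

507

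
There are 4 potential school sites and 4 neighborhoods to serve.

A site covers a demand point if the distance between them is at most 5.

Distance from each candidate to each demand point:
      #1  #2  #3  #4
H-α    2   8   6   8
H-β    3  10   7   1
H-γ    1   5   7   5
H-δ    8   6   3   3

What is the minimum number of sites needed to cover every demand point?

Coverage sets (demand points within 5 of each site):
  H-α: {#1}
  H-β: {#1, #4}
  H-γ: {#1, #2, #4}
  H-δ: {#3, #4}
No single site covers all 4 demand points.
But {H-γ, H-δ} covers everything, so the minimum is 2.

2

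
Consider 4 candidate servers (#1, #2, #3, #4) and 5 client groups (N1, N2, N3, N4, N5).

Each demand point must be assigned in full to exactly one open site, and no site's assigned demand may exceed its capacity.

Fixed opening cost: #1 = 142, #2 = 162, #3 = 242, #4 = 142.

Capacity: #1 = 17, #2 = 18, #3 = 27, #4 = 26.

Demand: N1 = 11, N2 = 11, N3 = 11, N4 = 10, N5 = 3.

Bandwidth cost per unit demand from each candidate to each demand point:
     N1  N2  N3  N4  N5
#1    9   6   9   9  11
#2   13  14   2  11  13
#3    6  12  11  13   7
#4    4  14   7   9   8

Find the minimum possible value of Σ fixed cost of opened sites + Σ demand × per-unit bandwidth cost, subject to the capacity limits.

692

Open {#1, #2, #4}; cheapest assignment that respects the capacities:
  #1 (cap 17, load 11): N2 — cost 11×6 = 66
  #2 (cap 18, load 11): N3 — cost 11×2 = 22
  #4 (cap 26, load 24): N1, N4, N5 — cost 11×4 + 10×9 + 3×8 = 158
  Shipping 246, fixed 446 → total 692.
  Any other capacity-feasible assignment to {#1, #2, #4} ships for at least 246.
Compare {#3, #4}: its best feasible assignment gives total 770.
Compare {#1, #3, #4}: its best feasible assignment gives total 846.
Every other set of open sites that can feasibly serve all demand totals ≥ 770 even under its best assignment. Minimum: 692.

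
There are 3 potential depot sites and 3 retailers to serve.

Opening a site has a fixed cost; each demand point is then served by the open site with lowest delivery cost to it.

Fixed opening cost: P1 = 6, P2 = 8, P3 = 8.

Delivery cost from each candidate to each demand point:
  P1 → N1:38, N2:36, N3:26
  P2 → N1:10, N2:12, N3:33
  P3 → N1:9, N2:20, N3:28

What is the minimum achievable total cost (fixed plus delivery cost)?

62

Open {P1, P2}: assign each demand point to its cheapest open site.
  N1→P2 10, N2→P2 12, N3→P1 26
  delivery cost 48, fixed 14 → total 62.
Compare {P2}: delivery cost 55 + fixed 8 = 63.
Compare {P3}: delivery cost 57 + fixed 8 = 65.
Compare {P2, P3}: delivery cost 49 + fixed 16 = 65.
All other subsets cost ≥ 63. Minimum total cost: 62.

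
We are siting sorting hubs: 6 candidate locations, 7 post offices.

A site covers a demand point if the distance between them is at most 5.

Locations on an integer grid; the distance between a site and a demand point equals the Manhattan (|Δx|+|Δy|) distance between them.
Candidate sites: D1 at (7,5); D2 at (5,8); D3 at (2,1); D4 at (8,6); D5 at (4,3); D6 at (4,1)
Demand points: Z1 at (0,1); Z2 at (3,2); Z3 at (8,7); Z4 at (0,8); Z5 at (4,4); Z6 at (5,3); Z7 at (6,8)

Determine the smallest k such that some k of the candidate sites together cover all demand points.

Coverage sets (demand points within 5 of each site):
  D1: {Z3, Z5, Z6, Z7}
  D2: {Z3, Z4, Z5, Z6, Z7}
  D3: {Z1, Z2, Z5, Z6}
  D4: {Z3, Z7}
  D5: {Z2, Z5, Z6}
  D6: {Z1, Z2, Z5, Z6}
No single site covers all 7 demand points.
But {D2, D3} covers everything, so the minimum is 2.

2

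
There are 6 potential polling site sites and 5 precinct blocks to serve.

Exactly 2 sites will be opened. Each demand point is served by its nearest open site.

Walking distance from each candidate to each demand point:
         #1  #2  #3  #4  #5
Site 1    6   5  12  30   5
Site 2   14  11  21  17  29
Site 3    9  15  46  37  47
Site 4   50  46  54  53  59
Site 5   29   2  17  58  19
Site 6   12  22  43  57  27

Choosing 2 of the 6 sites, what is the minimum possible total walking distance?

45

Open {Site 1, Site 2}.
  #1→Site 1 6, #2→Site 1 5, #3→Site 1 12, #4→Site 2 17, #5→Site 1 5  ⇒ total 45.
Compare {Site 1, Site 5}: total 55.
Compare {Site 1, Site 3}: total 58.
No size-2 selection does better; minimum is 45.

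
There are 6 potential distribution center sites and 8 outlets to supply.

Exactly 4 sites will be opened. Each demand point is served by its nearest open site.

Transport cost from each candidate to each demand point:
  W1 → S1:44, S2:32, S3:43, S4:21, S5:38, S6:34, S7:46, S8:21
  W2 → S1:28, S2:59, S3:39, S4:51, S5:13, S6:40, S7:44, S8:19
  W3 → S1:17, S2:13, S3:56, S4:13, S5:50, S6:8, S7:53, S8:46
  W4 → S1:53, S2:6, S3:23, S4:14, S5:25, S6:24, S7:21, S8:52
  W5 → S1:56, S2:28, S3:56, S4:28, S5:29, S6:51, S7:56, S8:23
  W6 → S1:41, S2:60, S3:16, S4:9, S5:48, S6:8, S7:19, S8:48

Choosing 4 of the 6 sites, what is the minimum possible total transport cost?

107

Open {W2, W3, W4, W6}.
  S1→W3 17, S2→W4 6, S3→W6 16, S4→W6 9, S5→W2 13, S6→W3 8, S7→W6 19, S8→W2 19  ⇒ total 107.
Compare {W1, W2, W3, W6}: total 114.
Compare {W2, W3, W5, W6}: total 114.
No size-4 selection does better; minimum is 107.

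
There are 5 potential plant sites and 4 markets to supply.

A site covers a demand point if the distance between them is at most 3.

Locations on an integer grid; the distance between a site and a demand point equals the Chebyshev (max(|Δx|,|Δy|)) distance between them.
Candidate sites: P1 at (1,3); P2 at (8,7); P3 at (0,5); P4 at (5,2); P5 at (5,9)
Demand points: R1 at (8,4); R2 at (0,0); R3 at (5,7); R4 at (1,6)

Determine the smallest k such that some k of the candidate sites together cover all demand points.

2

Coverage sets (demand points within 3 of each site):
  P1: {R2, R4}
  P2: {R1, R3}
  P3: {R4}
  P4: {R1}
  P5: {R3}
No single site covers all 4 demand points.
But {P1, P2} covers everything, so the minimum is 2.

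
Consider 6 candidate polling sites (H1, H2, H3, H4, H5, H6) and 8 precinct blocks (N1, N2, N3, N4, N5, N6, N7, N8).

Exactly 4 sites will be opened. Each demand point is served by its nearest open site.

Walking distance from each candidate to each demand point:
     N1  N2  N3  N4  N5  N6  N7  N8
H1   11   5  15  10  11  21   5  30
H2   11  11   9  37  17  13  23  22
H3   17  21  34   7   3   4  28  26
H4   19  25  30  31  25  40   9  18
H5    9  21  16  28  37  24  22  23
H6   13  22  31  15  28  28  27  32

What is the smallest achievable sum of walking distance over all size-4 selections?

Open {H1, H2, H3, H4}.
  N1→H1 11, N2→H1 5, N3→H2 9, N4→H3 7, N5→H3 3, N6→H3 4, N7→H1 5, N8→H4 18  ⇒ total 62.
Compare {H1, H2, H3, H5}: total 64.
Compare {H1, H2, H3, H6}: total 66.
No size-4 selection does better; minimum is 62.

62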